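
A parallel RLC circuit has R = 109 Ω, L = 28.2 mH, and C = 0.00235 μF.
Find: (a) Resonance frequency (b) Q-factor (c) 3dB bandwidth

Step 1 — Resonance: ω₀ = 1/√(LC) = 1/√(0.0282·2.35e-09) = 1.228e+05 rad/s.
Step 2 — f₀ = ω₀/(2π) = 1.955e+04 Hz.
Step 3 — Parallel Q: Q = R/(ω₀L) = 109/(1.228e+05·0.0282) = 0.03147.
Step 4 — Bandwidth: Δω = ω₀/Q = 3.904e+06 rad/s; BW = Δω/(2π) = 6.213e+05 Hz.

(a) f₀ = 1.955e+04 Hz  (b) Q = 0.03147  (c) BW = 6.213e+05 Hz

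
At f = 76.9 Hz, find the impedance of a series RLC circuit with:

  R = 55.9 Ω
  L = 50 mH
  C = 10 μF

Step 1 — Angular frequency: ω = 2π·f = 2π·76.9 = 483.2 rad/s.
Step 2 — Component impedances:
  R: Z = R = 55.9 Ω
  L: Z = jωL = j·483.2·0.05 = 0 + j24.16 Ω
  C: Z = 1/(jωC) = -j/(ω·C) = 0 - j207 Ω
Step 3 — Series combination: Z_total = R + L + C = 55.9 - j182.8 Ω = 191.2∠-73.0° Ω.

Z = 55.9 - j182.8 Ω = 191.2∠-73.0° Ω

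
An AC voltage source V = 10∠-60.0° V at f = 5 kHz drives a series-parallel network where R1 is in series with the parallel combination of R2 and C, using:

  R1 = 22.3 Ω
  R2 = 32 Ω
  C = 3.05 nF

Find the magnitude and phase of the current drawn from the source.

Step 1 — Angular frequency: ω = 2π·f = 2π·5000 = 3.142e+04 rad/s.
Step 2 — Component impedances:
  R1: Z = R = 22.3 Ω
  R2: Z = R = 32 Ω
  C: Z = 1/(jωC) = -j/(ω·C) = 0 - j1.044e+04 Ω
Step 3 — Parallel branch: R2 || C = 1/(1/R2 + 1/C) = 32 - j0.09812 Ω.
Step 4 — Series with R1: Z_total = R1 + (R2 || C) = 54.3 - j0.09812 Ω = 54.3∠-0.1° Ω.
Step 5 — Source phasor: V = 10∠-60.0° V = 5 - j8.66 V.
Step 6 — Ohm's law: I = V / Z_total = (5 - j8.66) / (54.3 - j0.09812) = 0.09237 - j0.1593 A.
Step 7 — Convert to polar: |I| = 0.1842 A, ∠I = -59.9°.

I = 0.1842∠-59.9° A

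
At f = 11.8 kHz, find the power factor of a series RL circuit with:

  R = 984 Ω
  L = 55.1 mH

Step 1 — Angular frequency: ω = 2π·f = 2π·1.18e+04 = 7.414e+04 rad/s.
Step 2 — Component impedances:
  R: Z = R = 984 Ω
  L: Z = jωL = j·7.414e+04·0.0551 = 0 + j4085 Ω
Step 3 — Series combination: Z_total = R + L = 984 + j4085 Ω = 4202∠76.5° Ω.
Step 4 — Power factor: PF = cos(φ) = Re(Z)/|Z| = 984/4202 = 0.2342.
Step 5 — Type: Im(Z) = 4085 ⇒ lagging (phase φ = 76.5°).

PF = 0.2342 (lagging, φ = 76.5°)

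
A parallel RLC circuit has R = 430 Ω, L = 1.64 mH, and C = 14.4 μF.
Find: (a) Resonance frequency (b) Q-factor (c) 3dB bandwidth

Step 1 — Resonance: ω₀ = 1/√(LC) = 1/√(0.00164·1.44e-05) = 6507 rad/s.
Step 2 — f₀ = ω₀/(2π) = 1036 Hz.
Step 3 — Parallel Q: Q = R/(ω₀L) = 430/(6507·0.00164) = 40.29.
Step 4 — Bandwidth: Δω = ω₀/Q = 161.5 rad/s; BW = Δω/(2π) = 25.7 Hz.

(a) f₀ = 1036 Hz  (b) Q = 40.29  (c) BW = 25.7 Hz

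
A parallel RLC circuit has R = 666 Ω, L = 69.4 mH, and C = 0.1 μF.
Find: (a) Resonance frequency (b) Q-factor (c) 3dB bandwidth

Step 1 — Resonance: ω₀ = 1/√(LC) = 1/√(0.0694·1e-07) = 1.2e+04 rad/s.
Step 2 — f₀ = ω₀/(2π) = 1910 Hz.
Step 3 — Parallel Q: Q = R/(ω₀L) = 666/(1.2e+04·0.0694) = 0.7995.
Step 4 — Bandwidth: Δω = ω₀/Q = 1.502e+04 rad/s; BW = Δω/(2π) = 2390 Hz.

(a) f₀ = 1910 Hz  (b) Q = 0.7995  (c) BW = 2390 Hz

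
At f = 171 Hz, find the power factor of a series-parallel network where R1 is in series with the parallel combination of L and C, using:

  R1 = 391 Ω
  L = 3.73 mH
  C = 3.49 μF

Step 1 — Angular frequency: ω = 2π·f = 2π·171 = 1074 rad/s.
Step 2 — Component impedances:
  R1: Z = R = 391 Ω
  L: Z = jωL = j·1074·0.00373 = 0 + j4.008 Ω
  C: Z = 1/(jωC) = -j/(ω·C) = 0 - j266.7 Ω
Step 3 — Parallel branch: L || C = 1/(1/L + 1/C) = 0 + j4.069 Ω.
Step 4 — Series with R1: Z_total = R1 + (L || C) = 391 + j4.069 Ω = 391∠0.6° Ω.
Step 5 — Power factor: PF = cos(φ) = Re(Z)/|Z| = 391/391.02 = 0.9999.
Step 6 — Type: Im(Z) = 4.069 ⇒ lagging (phase φ = 0.6°).

PF = 0.9999 (lagging, φ = 0.6°)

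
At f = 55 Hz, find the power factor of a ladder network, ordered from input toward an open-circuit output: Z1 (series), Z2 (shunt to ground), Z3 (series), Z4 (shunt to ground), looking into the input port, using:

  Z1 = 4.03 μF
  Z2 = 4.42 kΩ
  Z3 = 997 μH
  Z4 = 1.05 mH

Step 1 — Angular frequency: ω = 2π·f = 2π·55 = 345.6 rad/s.
Step 2 — Component impedances:
  Z1: Z = 1/(jωC) = -j/(ω·C) = 0 - j718 Ω
  Z2: Z = R = 4420 Ω
  Z3: Z = jωL = j·345.6·0.000997 = 0 + j0.3445 Ω
  Z4: Z = jωL = j·345.6·0.00105 = 0 + j0.3629 Ω
Step 3 — Ladder network (open output): work backward from the far end, alternating series and parallel combinations. Z_in = 0.0001132 - j717.3 Ω = 717.3∠-90.0° Ω.
Step 4 — Power factor: PF = cos(φ) = Re(Z)/|Z| = 0.0001132/717.3 = 1.578e-07.
Step 5 — Type: Im(Z) = -717.3 ⇒ leading (phase φ = -90.0°).

PF = 1.578e-07 (leading, φ = -90.0°)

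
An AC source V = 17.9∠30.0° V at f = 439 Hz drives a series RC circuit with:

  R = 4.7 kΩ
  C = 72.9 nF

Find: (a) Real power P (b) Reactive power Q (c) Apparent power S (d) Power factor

Step 1 — Angular frequency: ω = 2π·f = 2π·439 = 2758 rad/s.
Step 2 — Component impedances:
  R: Z = R = 4700 Ω
  C: Z = 1/(jωC) = -j/(ω·C) = 0 - j4973 Ω
Step 3 — Series combination: Z_total = R + C = 4700 - j4973 Ω = 6843∠-46.6° Ω.
Step 4 — Source phasor: V = 17.9∠30.0° V = 15.5 + j8.95 V.
Step 5 — Current: I = V / Z = 0.0006055 + j0.002545 A = 0.002616∠76.6° A.
Step 6 — Complex power: S = V·I* = 0.03216 - j0.03403 VA.
Step 7 — Real power: P = Re(S) = 0.03216 W.
Step 8 — Reactive power: Q = Im(S) = -0.03403 VAR.
Step 9 — Apparent power: |S| = 0.04683 VA.
Step 10 — Power factor: PF = P/|S| = 0.6869 (leading).

(a) P = 0.03216 W  (b) Q = -0.03403 VAR  (c) S = 0.04683 VA  (d) PF = 0.6869 (leading)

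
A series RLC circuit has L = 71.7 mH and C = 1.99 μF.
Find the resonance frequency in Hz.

Step 1 — Resonance condition Im(Z)=0 gives ω₀ = 1/√(LC).
Step 2 — ω₀ = 1/√(0.0717·1.99e-06) = 2647 rad/s.
Step 3 — f₀ = ω₀/(2π) = 421.3 Hz.

f₀ = 421.3 Hz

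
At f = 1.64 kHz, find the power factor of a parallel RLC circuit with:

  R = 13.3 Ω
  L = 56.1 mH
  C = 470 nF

Step 1 — Angular frequency: ω = 2π·f = 2π·1640 = 1.03e+04 rad/s.
Step 2 — Component impedances:
  R: Z = R = 13.3 Ω
  L: Z = jωL = j·1.03e+04·0.0561 = 0 + j578.1 Ω
  C: Z = 1/(jωC) = -j/(ω·C) = 0 - j206.5 Ω
Step 3 — Parallel combination: 1/Z_total = 1/R + 1/L + 1/C; Z_total = 13.28 - j0.5498 Ω = 13.29∠-2.4° Ω.
Step 4 — Power factor: PF = cos(φ) = Re(Z)/|Z| = 13.277/13.289 = 0.9991.
Step 5 — Type: Im(Z) = -0.5498 ⇒ leading (phase φ = -2.4°).

PF = 0.9991 (leading, φ = -2.4°)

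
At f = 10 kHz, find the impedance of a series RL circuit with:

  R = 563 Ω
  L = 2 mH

Step 1 — Angular frequency: ω = 2π·f = 2π·1e+04 = 6.283e+04 rad/s.
Step 2 — Component impedances:
  R: Z = R = 563 Ω
  L: Z = jωL = j·6.283e+04·0.002 = 0 + j125.7 Ω
Step 3 — Series combination: Z_total = R + L = 563 + j125.7 Ω = 576.9∠12.6° Ω.

Z = 563 + j125.7 Ω = 576.9∠12.6° Ω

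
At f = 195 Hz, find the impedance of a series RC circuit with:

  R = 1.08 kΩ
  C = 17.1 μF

Step 1 — Angular frequency: ω = 2π·f = 2π·195 = 1225 rad/s.
Step 2 — Component impedances:
  R: Z = R = 1080 Ω
  C: Z = 1/(jωC) = -j/(ω·C) = 0 - j47.73 Ω
Step 3 — Series combination: Z_total = R + C = 1080 - j47.73 Ω = 1081∠-2.5° Ω.

Z = 1080 - j47.73 Ω = 1081∠-2.5° Ω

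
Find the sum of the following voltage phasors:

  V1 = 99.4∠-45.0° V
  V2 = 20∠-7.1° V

Step 1 — Convert each phasor to rectangular form:
  V1 = 99.4·(cos(-45.0°) + j·sin(-45.0°)) = 70.29 - j70.29 V
  V2 = 20·(cos(-7.1°) + j·sin(-7.1°)) = 19.85 - j2.472 V
Step 2 — Sum components: V_total = 90.13 - j72.76 V.
Step 3 — Convert to polar: |V_total| = 115.8 V, ∠V_total = -38.9°.

V_total = 115.8∠-38.9° V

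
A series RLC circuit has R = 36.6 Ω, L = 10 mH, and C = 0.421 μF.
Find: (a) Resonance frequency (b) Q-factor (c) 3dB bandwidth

Step 1 — Resonance: ω₀ = 1/√(LC) = 1/√(0.01·4.21e-07) = 1.541e+04 rad/s.
Step 2 — f₀ = ω₀/(2π) = 2453 Hz.
Step 3 — Series Q: Q = ω₀L/R = 1.541e+04·0.01/36.6 = 4.211.
Step 4 — Bandwidth: Δω = ω₀/Q = 3660 rad/s; BW = Δω/(2π) = 582.5 Hz.

(a) f₀ = 2453 Hz  (b) Q = 4.211  (c) BW = 582.5 Hz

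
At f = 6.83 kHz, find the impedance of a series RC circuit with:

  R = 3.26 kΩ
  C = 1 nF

Step 1 — Angular frequency: ω = 2π·f = 2π·6830 = 4.291e+04 rad/s.
Step 2 — Component impedances:
  R: Z = R = 3260 Ω
  C: Z = 1/(jωC) = -j/(ω·C) = 0 - j2.33e+04 Ω
Step 3 — Series combination: Z_total = R + C = 3260 - j2.33e+04 Ω = 2.353e+04∠-82.0° Ω.

Z = 3260 - j2.33e+04 Ω = 2.353e+04∠-82.0° Ω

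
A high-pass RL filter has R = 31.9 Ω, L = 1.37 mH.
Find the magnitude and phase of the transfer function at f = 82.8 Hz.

Step 1 — Angular frequency: ω = 2π·82.8 = 520.2 rad/s.
Step 2 — Transfer function: H(jω) = jωL/(R + jωL).
Step 3 — Numerator jωL = j·0.7127; denominator R + jωL = 31.9 + j0.7127.
Step 4 — H = 0.000499 + j0.02233.
Step 5 — Magnitude: |H| = 0.02234 (-33.0 dB); phase: φ = 88.7°.

|H| = 0.02234 (-33.0 dB), φ = 88.7°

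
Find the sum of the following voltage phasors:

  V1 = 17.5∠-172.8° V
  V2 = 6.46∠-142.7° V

Step 1 — Convert each phasor to rectangular form:
  V1 = 17.5·(cos(-172.8°) + j·sin(-172.8°)) = -17.36 - j2.193 V
  V2 = 6.46·(cos(-142.7°) + j·sin(-142.7°)) = -5.139 - j3.915 V
Step 2 — Sum components: V_total = -22.5 - j6.108 V.
Step 3 — Convert to polar: |V_total| = 23.32 V, ∠V_total = -164.8°.

V_total = 23.32∠-164.8° V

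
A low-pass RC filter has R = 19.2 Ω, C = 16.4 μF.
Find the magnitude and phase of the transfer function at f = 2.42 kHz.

Step 1 — Angular frequency: ω = 2π·2420 = 1.521e+04 rad/s.
Step 2 — Transfer function: H(jω) = 1/(1 + jωRC).
Step 3 — Denominator: 1 + jωRC = 1 + j·1.521e+04·19.2·1.64e-05 = 1 + j4.788.
Step 4 — H = 0.0418 - j0.2001.
Step 5 — Magnitude: |H| = 0.2045 (-13.8 dB); phase: φ = -78.2°.

|H| = 0.2045 (-13.8 dB), φ = -78.2°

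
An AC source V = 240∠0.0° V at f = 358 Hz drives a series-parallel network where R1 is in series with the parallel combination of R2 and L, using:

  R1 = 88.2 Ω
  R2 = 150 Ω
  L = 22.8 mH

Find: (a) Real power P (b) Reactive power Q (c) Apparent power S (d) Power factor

Step 1 — Angular frequency: ω = 2π·f = 2π·358 = 2249 rad/s.
Step 2 — Component impedances:
  R1: Z = R = 88.2 Ω
  R2: Z = R = 150 Ω
  L: Z = jωL = j·2249·0.0228 = 0 + j51.29 Ω
Step 3 — Parallel branch: R2 || L = 1/(1/R2 + 1/L) = 15.7 + j45.92 Ω.
Step 4 — Series with R1: Z_total = R1 + (R2 || L) = 103.9 + j45.92 Ω = 113.6∠23.8° Ω.
Step 5 — Source phasor: V = 240∠0.0° V = 240 V.
Step 6 — Current: I = V / Z = 1.932 - j0.8541 A = 2.113∠-23.8° A.
Step 7 — Complex power: S = V·I* = 463.8 + j205 VA.
Step 8 — Real power: P = Re(S) = 463.8 W.
Step 9 — Reactive power: Q = Im(S) = 205 VAR.
Step 10 — Apparent power: |S| = 507.1 VA.
Step 11 — Power factor: PF = P/|S| = 0.9147 (lagging).

(a) P = 463.8 W  (b) Q = 205 VAR  (c) S = 507.1 VA  (d) PF = 0.9147 (lagging)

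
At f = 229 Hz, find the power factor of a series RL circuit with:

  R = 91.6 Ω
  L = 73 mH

Step 1 — Angular frequency: ω = 2π·f = 2π·229 = 1439 rad/s.
Step 2 — Component impedances:
  R: Z = R = 91.6 Ω
  L: Z = jωL = j·1439·0.073 = 0 + j105 Ω
Step 3 — Series combination: Z_total = R + L = 91.6 + j105 Ω = 139.4∠48.9° Ω.
Step 4 — Power factor: PF = cos(φ) = Re(Z)/|Z| = 91.6/139.367 = 0.6573.
Step 5 — Type: Im(Z) = 105 ⇒ lagging (phase φ = 48.9°).

PF = 0.6573 (lagging, φ = 48.9°)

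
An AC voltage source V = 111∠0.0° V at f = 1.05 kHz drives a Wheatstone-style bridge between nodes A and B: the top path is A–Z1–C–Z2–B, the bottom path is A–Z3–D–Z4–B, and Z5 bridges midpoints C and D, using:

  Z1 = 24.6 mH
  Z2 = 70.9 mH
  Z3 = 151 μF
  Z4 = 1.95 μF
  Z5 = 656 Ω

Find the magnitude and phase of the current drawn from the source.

Step 1 — Angular frequency: ω = 2π·f = 2π·1050 = 6597 rad/s.
Step 2 — Component impedances:
  Z1: Z = jωL = j·6597·0.0246 = 0 + j162.3 Ω
  Z2: Z = jωL = j·6597·0.0709 = 0 + j467.8 Ω
  Z3: Z = 1/(jωC) = -j/(ω·C) = 0 - j1.004 Ω
  Z4: Z = 1/(jωC) = -j/(ω·C) = 0 - j77.73 Ω
  Z5: Z = R = 656 Ω
Step 3 — Bridge requires nodal analysis (the Z5 bridge couples midpoints C and D, so the two paths cannot be reduced to a simple series/parallel combination). Setting node B to ground and injecting 1 A at node A, the 3-node admittance system at A, C, D solves to V_A = Z_AB = 0.7181 - j90.1 Ω = 90.11∠-89.5° Ω.
Step 4 — Source phasor: V = 111∠0.0° V = 111 V.
Step 5 — Ohm's law: I = V / Z_total = (111) / (0.7181 - j90.1) = 0.009818 + j1.232 A.
Step 6 — Convert to polar: |I| = 1.232 A, ∠I = 89.5°.

I = 1.232∠89.5° A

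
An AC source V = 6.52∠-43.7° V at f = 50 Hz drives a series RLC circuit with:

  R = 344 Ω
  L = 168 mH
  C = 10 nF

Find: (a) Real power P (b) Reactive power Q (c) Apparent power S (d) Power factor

Step 1 — Angular frequency: ω = 2π·f = 2π·50 = 314.2 rad/s.
Step 2 — Component impedances:
  R: Z = R = 344 Ω
  L: Z = jωL = j·314.2·0.168 = 0 + j52.78 Ω
  C: Z = 1/(jωC) = -j/(ω·C) = 0 - j3.183e+05 Ω
Step 3 — Series combination: Z_total = R + L + C = 344 - j3.183e+05 Ω = 3.183e+05∠-89.9° Ω.
Step 4 — Source phasor: V = 6.52∠-43.7° V = 4.714 - j4.505 V.
Step 5 — Current: I = V / Z = 1.417e-05 + j1.48e-05 A = 2.049e-05∠46.2° A.
Step 6 — Complex power: S = V·I* = 1.444e-07 - j0.0001336 VA.
Step 7 — Real power: P = Re(S) = 1.444e-07 W.
Step 8 — Reactive power: Q = Im(S) = -0.0001336 VAR.
Step 9 — Apparent power: |S| = 0.0001336 VA.
Step 10 — Power factor: PF = P/|S| = 0.001081 (leading).

(a) P = 1.444e-07 W  (b) Q = -0.0001336 VAR  (c) S = 0.0001336 VA  (d) PF = 0.001081 (leading)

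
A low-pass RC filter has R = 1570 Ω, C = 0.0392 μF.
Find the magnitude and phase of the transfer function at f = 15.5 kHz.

Step 1 — Angular frequency: ω = 2π·1.55e+04 = 9.739e+04 rad/s.
Step 2 — Transfer function: H(jω) = 1/(1 + jωRC).
Step 3 — Denominator: 1 + jωRC = 1 + j·9.739e+04·1570·3.92e-08 = 1 + j5.994.
Step 4 — H = 0.02708 - j0.1623.
Step 5 — Magnitude: |H| = 0.1646 (-15.7 dB); phase: φ = -80.5°.

|H| = 0.1646 (-15.7 dB), φ = -80.5°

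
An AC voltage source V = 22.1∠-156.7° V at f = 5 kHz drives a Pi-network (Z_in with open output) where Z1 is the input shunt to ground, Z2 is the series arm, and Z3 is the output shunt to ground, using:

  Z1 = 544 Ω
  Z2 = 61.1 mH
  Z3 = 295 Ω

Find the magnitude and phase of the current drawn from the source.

Step 1 — Angular frequency: ω = 2π·f = 2π·5000 = 3.142e+04 rad/s.
Step 2 — Component impedances:
  Z1: Z = R = 544 Ω
  Z2: Z = jωL = j·3.142e+04·0.0611 = 0 + j1920 Ω
  Z3: Z = R = 295 Ω
Step 3 — With open output, the series arm Z2 and the output shunt Z3 appear in series to ground: Z2 + Z3 = 295 + j1920 Ω.
Step 4 — Parallel with input shunt Z1: Z_in = Z1 || (Z2 + Z3) = 487.4 + j129.4 Ω = 504.3∠14.9° Ω.
Step 5 — Source phasor: V = 22.1∠-156.7° V = -20.3 - j8.742 V.
Step 6 — Ohm's law: I = V / Z_total = (-20.3 - j8.742) / (487.4 + j129.4) = -0.04335 - j0.006422 A.
Step 7 — Convert to polar: |I| = 0.04382 A, ∠I = -171.6°.

I = 0.04382∠-171.6° A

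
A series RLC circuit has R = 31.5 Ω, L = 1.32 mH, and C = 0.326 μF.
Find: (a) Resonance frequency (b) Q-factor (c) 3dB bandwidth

Step 1 — Resonance condition Im(Z)=0 gives ω₀ = 1/√(LC).
Step 2 — ω₀ = 1/√(0.00132·3.26e-07) = 4.821e+04 rad/s.
Step 3 — f₀ = ω₀/(2π) = 7672 Hz.
Step 4 — Series Q: Q = ω₀L/R = 4.821e+04·0.00132/31.5 = 2.02.
Step 5 — 3dB bandwidth: Δω = ω₀/Q = 2.386e+04 rad/s; BW = Δω/(2π) = 3798 Hz.

(a) f₀ = 7672 Hz  (b) Q = 2.02  (c) BW = 3798 Hz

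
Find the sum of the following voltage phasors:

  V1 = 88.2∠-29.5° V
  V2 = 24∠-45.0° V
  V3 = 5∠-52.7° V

Step 1 — Convert each phasor to rectangular form:
  V1 = 88.2·(cos(-29.5°) + j·sin(-29.5°)) = 76.77 - j43.43 V
  V2 = 24·(cos(-45.0°) + j·sin(-45.0°)) = 16.97 - j16.97 V
  V3 = 5·(cos(-52.7°) + j·sin(-52.7°)) = 3.03 - j3.977 V
Step 2 — Sum components: V_total = 96.77 - j64.38 V.
Step 3 — Convert to polar: |V_total| = 116.2 V, ∠V_total = -33.6°.

V_total = 116.2∠-33.6° V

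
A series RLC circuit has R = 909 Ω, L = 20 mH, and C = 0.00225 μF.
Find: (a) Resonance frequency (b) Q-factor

Step 1 — Resonance condition Im(Z)=0 gives ω₀ = 1/√(LC).
Step 2 — ω₀ = 1/√(0.02·2.25e-09) = 1.491e+05 rad/s.
Step 3 — f₀ = ω₀/(2π) = 2.373e+04 Hz.
Step 4 — Series Q: Q = ω₀L/R = 1.491e+05·0.02/909 = 3.28.

(a) f₀ = 2.373e+04 Hz  (b) Q = 3.28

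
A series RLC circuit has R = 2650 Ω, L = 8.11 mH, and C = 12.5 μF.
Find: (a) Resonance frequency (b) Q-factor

Step 1 — Resonance condition Im(Z)=0 gives ω₀ = 1/√(LC).
Step 2 — ω₀ = 1/√(0.00811·1.25e-05) = 3141 rad/s.
Step 3 — f₀ = ω₀/(2π) = 499.9 Hz.
Step 4 — Series Q: Q = ω₀L/R = 3141·0.00811/2650 = 0.009612.

(a) f₀ = 499.9 Hz  (b) Q = 0.009612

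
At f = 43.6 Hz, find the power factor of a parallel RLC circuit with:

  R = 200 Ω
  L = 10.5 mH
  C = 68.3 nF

Step 1 — Angular frequency: ω = 2π·f = 2π·43.6 = 273.9 rad/s.
Step 2 — Component impedances:
  R: Z = R = 200 Ω
  L: Z = jωL = j·273.9·0.0105 = 0 + j2.876 Ω
  C: Z = 1/(jωC) = -j/(ω·C) = 0 - j5.345e+04 Ω
Step 3 — Parallel combination: 1/Z_total = 1/R + 1/L + 1/C; Z_total = 0.04137 + j2.876 Ω = 2.876∠89.2° Ω.
Step 4 — Power factor: PF = cos(φ) = Re(Z)/|Z| = 0.04137/2.876 = 0.01438.
Step 5 — Type: Im(Z) = 2.876 ⇒ lagging (phase φ = 89.2°).

PF = 0.01438 (lagging, φ = 89.2°)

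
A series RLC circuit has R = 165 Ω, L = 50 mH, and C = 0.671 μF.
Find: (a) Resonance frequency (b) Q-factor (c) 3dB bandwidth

Step 1 — Resonance: ω₀ = 1/√(LC) = 1/√(0.05·6.71e-07) = 5460 rad/s.
Step 2 — f₀ = ω₀/(2π) = 868.9 Hz.
Step 3 — Series Q: Q = ω₀L/R = 5460·0.05/165 = 1.654.
Step 4 — Bandwidth: Δω = ω₀/Q = 3300 rad/s; BW = Δω/(2π) = 525.2 Hz.

(a) f₀ = 868.9 Hz  (b) Q = 1.654  (c) BW = 525.2 Hz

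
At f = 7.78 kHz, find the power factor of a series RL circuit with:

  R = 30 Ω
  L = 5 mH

Step 1 — Angular frequency: ω = 2π·f = 2π·7780 = 4.888e+04 rad/s.
Step 2 — Component impedances:
  R: Z = R = 30 Ω
  L: Z = jωL = j·4.888e+04·0.005 = 0 + j244.4 Ω
Step 3 — Series combination: Z_total = R + L = 30 + j244.4 Ω = 246.3∠83.0° Ω.
Step 4 — Power factor: PF = cos(φ) = Re(Z)/|Z| = 30/246.3 = 0.1218.
Step 5 — Type: Im(Z) = 244.4 ⇒ lagging (phase φ = 83.0°).

PF = 0.1218 (lagging, φ = 83.0°)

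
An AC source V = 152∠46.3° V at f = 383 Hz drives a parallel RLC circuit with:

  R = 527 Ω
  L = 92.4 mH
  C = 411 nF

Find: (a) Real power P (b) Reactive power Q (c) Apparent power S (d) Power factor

Step 1 — Angular frequency: ω = 2π·f = 2π·383 = 2406 rad/s.
Step 2 — Component impedances:
  R: Z = R = 527 Ω
  L: Z = jωL = j·2406·0.0924 = 0 + j222.4 Ω
  C: Z = 1/(jωC) = -j/(ω·C) = 0 - j1011 Ω
Step 3 — Parallel combination: 1/Z_total = 1/R + 1/L + 1/C; Z_total = 119.3 + j220.5 Ω = 250.7∠61.6° Ω.
Step 4 — Source phasor: V = 152∠46.3° V = 105 + j109.9 V.
Step 5 — Current: I = V / Z = 0.5848 - j0.1599 A = 0.6063∠-15.3° A.
Step 6 — Complex power: S = V·I* = 43.84 + j81.05 VA.
Step 7 — Real power: P = Re(S) = 43.84 W.
Step 8 — Reactive power: Q = Im(S) = 81.05 VAR.
Step 9 — Apparent power: |S| = 92.15 VA.
Step 10 — Power factor: PF = P/|S| = 0.4757 (lagging).

(a) P = 43.84 W  (b) Q = 81.05 VAR  (c) S = 92.15 VA  (d) PF = 0.4757 (lagging)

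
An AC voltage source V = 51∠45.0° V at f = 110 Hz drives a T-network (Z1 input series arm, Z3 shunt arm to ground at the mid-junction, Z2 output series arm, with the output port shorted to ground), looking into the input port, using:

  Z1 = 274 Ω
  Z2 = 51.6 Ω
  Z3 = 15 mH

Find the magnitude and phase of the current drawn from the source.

Step 1 — Angular frequency: ω = 2π·f = 2π·110 = 691.2 rad/s.
Step 2 — Component impedances:
  Z1: Z = R = 274 Ω
  Z2: Z = R = 51.6 Ω
  Z3: Z = jωL = j·691.2·0.015 = 0 + j10.37 Ω
Step 3 — With the output port shorted to ground, the output series arm Z2 runs from the junction to ground; the shunt arm Z3 also runs from the junction to ground. They appear in parallel: Z3 || Z2 = 2.002 + j9.965 Ω.
Step 4 — Series with input arm Z1: Z_in = Z1 + (Z3 || Z2) = 276 + j9.965 Ω = 276.2∠2.1° Ω.
Step 5 — Source phasor: V = 51∠45.0° V = 36.06 + j36.06 V.
Step 6 — Ohm's law: I = V / Z_total = (36.06 + j36.06) / (276 + j9.965) = 0.1352 + j0.1258 A.
Step 7 — Convert to polar: |I| = 0.1847 A, ∠I = 42.9°.

I = 0.1847∠42.9° A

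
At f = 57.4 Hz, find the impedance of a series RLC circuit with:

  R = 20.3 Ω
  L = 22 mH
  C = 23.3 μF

Step 1 — Angular frequency: ω = 2π·f = 2π·57.4 = 360.7 rad/s.
Step 2 — Component impedances:
  R: Z = R = 20.3 Ω
  L: Z = jωL = j·360.7·0.022 = 0 + j7.934 Ω
  C: Z = 1/(jωC) = -j/(ω·C) = 0 - j119 Ω
Step 3 — Series combination: Z_total = R + L + C = 20.3 - j111.1 Ω = 112.9∠-79.6° Ω.

Z = 20.3 - j111.1 Ω = 112.9∠-79.6° Ω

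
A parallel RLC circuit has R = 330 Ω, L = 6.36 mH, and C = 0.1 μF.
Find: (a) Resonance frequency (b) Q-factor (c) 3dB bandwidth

Step 1 — Resonance: ω₀ = 1/√(LC) = 1/√(0.00636·1e-07) = 3.965e+04 rad/s.
Step 2 — f₀ = ω₀/(2π) = 6311 Hz.
Step 3 — Parallel Q: Q = R/(ω₀L) = 330/(3.965e+04·0.00636) = 1.309.
Step 4 — Bandwidth: Δω = ω₀/Q = 3.03e+04 rad/s; BW = Δω/(2π) = 4823 Hz.

(a) f₀ = 6311 Hz  (b) Q = 1.309  (c) BW = 4823 Hz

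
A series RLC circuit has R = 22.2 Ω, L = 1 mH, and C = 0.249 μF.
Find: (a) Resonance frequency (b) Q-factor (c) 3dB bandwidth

Step 1 — Resonance: ω₀ = 1/√(LC) = 1/√(0.001·2.49e-07) = 6.337e+04 rad/s.
Step 2 — f₀ = ω₀/(2π) = 1.009e+04 Hz.
Step 3 — Series Q: Q = ω₀L/R = 6.337e+04·0.001/22.2 = 2.855.
Step 4 — Bandwidth: Δω = ω₀/Q = 2.22e+04 rad/s; BW = Δω/(2π) = 3533 Hz.

(a) f₀ = 1.009e+04 Hz  (b) Q = 2.855  (c) BW = 3533 Hz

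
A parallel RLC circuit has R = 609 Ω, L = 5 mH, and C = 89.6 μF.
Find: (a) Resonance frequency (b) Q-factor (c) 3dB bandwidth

Step 1 — Resonance: ω₀ = 1/√(LC) = 1/√(0.005·8.96e-05) = 1494 rad/s.
Step 2 — f₀ = ω₀/(2π) = 237.8 Hz.
Step 3 — Parallel Q: Q = R/(ω₀L) = 609/(1494·0.005) = 81.52.
Step 4 — Bandwidth: Δω = ω₀/Q = 18.33 rad/s; BW = Δω/(2π) = 2.917 Hz.

(a) f₀ = 237.8 Hz  (b) Q = 81.52  (c) BW = 2.917 Hz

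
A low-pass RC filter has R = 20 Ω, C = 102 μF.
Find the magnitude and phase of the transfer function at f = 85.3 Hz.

Step 1 — Angular frequency: ω = 2π·85.3 = 536 rad/s.
Step 2 — Transfer function: H(jω) = 1/(1 + jωRC).
Step 3 — Denominator: 1 + jωRC = 1 + j·536·20·0.000102 = 1 + j1.093.
Step 4 — H = 0.4555 - j0.498.
Step 5 — Magnitude: |H| = 0.6749 (-3.4 dB); phase: φ = -47.6°.

|H| = 0.6749 (-3.4 dB), φ = -47.6°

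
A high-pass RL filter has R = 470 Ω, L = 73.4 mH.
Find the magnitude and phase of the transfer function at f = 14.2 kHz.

Step 1 — Angular frequency: ω = 2π·1.42e+04 = 8.922e+04 rad/s.
Step 2 — Transfer function: H(jω) = jωL/(R + jωL).
Step 3 — Numerator jωL = j·6549; denominator R + jωL = 470 + j6549.
Step 4 — H = 0.9949 + j0.0714.
Step 5 — Magnitude: |H| = 0.9974 (-0.0 dB); phase: φ = 4.1°.

|H| = 0.9974 (-0.0 dB), φ = 4.1°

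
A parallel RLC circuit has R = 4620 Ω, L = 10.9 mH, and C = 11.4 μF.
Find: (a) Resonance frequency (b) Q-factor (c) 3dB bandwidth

Step 1 — Resonance: ω₀ = 1/√(LC) = 1/√(0.0109·1.14e-05) = 2837 rad/s.
Step 2 — f₀ = ω₀/(2π) = 451.5 Hz.
Step 3 — Parallel Q: Q = R/(ω₀L) = 4620/(2837·0.0109) = 149.4.
Step 4 — Bandwidth: Δω = ω₀/Q = 18.99 rad/s; BW = Δω/(2π) = 3.022 Hz.

(a) f₀ = 451.5 Hz  (b) Q = 149.4  (c) BW = 3.022 Hz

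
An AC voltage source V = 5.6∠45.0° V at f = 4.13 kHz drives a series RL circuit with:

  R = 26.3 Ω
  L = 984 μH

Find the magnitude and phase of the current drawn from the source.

Step 1 — Angular frequency: ω = 2π·f = 2π·4130 = 2.595e+04 rad/s.
Step 2 — Component impedances:
  R: Z = R = 26.3 Ω
  L: Z = jωL = j·2.595e+04·0.000984 = 0 + j25.53 Ω
Step 3 — Series combination: Z_total = R + L = 26.3 + j25.53 Ω = 36.66∠44.2° Ω.
Step 4 — Source phasor: V = 5.6∠45.0° V = 3.96 + j3.96 V.
Step 5 — Ohm's law: I = V / Z_total = (3.96 + j3.96) / (26.3 + j25.53) = 0.1528 + j0.002256 A.
Step 6 — Convert to polar: |I| = 0.1528 A, ∠I = 0.8°.

I = 0.1528∠0.8° A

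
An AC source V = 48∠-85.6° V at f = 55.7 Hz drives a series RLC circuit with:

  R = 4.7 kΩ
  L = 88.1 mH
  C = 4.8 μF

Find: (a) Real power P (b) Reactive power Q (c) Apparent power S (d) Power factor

Step 1 — Angular frequency: ω = 2π·f = 2π·55.7 = 350 rad/s.
Step 2 — Component impedances:
  R: Z = R = 4700 Ω
  L: Z = jωL = j·350·0.0881 = 0 + j30.83 Ω
  C: Z = 1/(jωC) = -j/(ω·C) = 0 - j595.3 Ω
Step 3 — Series combination: Z_total = R + L + C = 4700 - j564.5 Ω = 4734∠-6.8° Ω.
Step 4 — Source phasor: V = 48∠-85.6° V = 3.683 - j47.86 V.
Step 5 — Current: I = V / Z = 0.001978 - j0.009945 A = 0.01014∠-78.8° A.
Step 6 — Complex power: S = V·I* = 0.4832 - j0.05804 VA.
Step 7 — Real power: P = Re(S) = 0.4832 W.
Step 8 — Reactive power: Q = Im(S) = -0.05804 VAR.
Step 9 — Apparent power: |S| = 0.4867 VA.
Step 10 — Power factor: PF = P/|S| = 0.9929 (leading).

(a) P = 0.4832 W  (b) Q = -0.05804 VAR  (c) S = 0.4867 VA  (d) PF = 0.9929 (leading)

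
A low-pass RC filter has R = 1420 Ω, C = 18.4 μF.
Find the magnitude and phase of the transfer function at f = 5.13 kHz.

Step 1 — Angular frequency: ω = 2π·5130 = 3.223e+04 rad/s.
Step 2 — Transfer function: H(jω) = 1/(1 + jωRC).
Step 3 — Denominator: 1 + jωRC = 1 + j·3.223e+04·1420·1.84e-05 = 1 + j842.2.
Step 4 — H = 1.41e-06 - j0.001187.
Step 5 — Magnitude: |H| = 0.001187 (-58.5 dB); phase: φ = -89.9°.

|H| = 0.001187 (-58.5 dB), φ = -89.9°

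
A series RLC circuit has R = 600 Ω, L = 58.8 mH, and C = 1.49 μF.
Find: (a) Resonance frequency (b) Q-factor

Step 1 — Resonance condition Im(Z)=0 gives ω₀ = 1/√(LC).
Step 2 — ω₀ = 1/√(0.0588·1.49e-06) = 3378 rad/s.
Step 3 — f₀ = ω₀/(2π) = 537.7 Hz.
Step 4 — Series Q: Q = ω₀L/R = 3378·0.0588/600 = 0.3311.

(a) f₀ = 537.7 Hz  (b) Q = 0.3311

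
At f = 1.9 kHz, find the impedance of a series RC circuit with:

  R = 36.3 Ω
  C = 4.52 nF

Step 1 — Angular frequency: ω = 2π·f = 2π·1900 = 1.194e+04 rad/s.
Step 2 — Component impedances:
  R: Z = R = 36.3 Ω
  C: Z = 1/(jωC) = -j/(ω·C) = 0 - j1.853e+04 Ω
Step 3 — Series combination: Z_total = R + C = 36.3 - j1.853e+04 Ω = 1.853e+04∠-89.9° Ω.

Z = 36.3 - j1.853e+04 Ω = 1.853e+04∠-89.9° Ω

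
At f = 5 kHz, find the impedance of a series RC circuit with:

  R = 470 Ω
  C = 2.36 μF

Step 1 — Angular frequency: ω = 2π·f = 2π·5000 = 3.142e+04 rad/s.
Step 2 — Component impedances:
  R: Z = R = 470 Ω
  C: Z = 1/(jωC) = -j/(ω·C) = 0 - j13.49 Ω
Step 3 — Series combination: Z_total = R + C = 470 - j13.49 Ω = 470.2∠-1.6° Ω.

Z = 470 - j13.49 Ω = 470.2∠-1.6° Ω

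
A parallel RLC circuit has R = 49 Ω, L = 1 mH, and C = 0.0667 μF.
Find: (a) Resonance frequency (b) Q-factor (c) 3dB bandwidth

Step 1 — Resonance: ω₀ = 1/√(LC) = 1/√(0.001·6.67e-08) = 1.224e+05 rad/s.
Step 2 — f₀ = ω₀/(2π) = 1.949e+04 Hz.
Step 3 — Parallel Q: Q = R/(ω₀L) = 49/(1.224e+05·0.001) = 0.4002.
Step 4 — Bandwidth: Δω = ω₀/Q = 3.06e+05 rad/s; BW = Δω/(2π) = 4.87e+04 Hz.

(a) f₀ = 1.949e+04 Hz  (b) Q = 0.4002  (c) BW = 4.87e+04 Hz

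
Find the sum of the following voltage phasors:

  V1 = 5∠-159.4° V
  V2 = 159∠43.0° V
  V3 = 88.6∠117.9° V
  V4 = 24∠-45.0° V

Step 1 — Convert each phasor to rectangular form:
  V1 = 5·(cos(-159.4°) + j·sin(-159.4°)) = -4.68 - j1.759 V
  V2 = 159·(cos(43.0°) + j·sin(43.0°)) = 116.3 + j108.4 V
  V3 = 88.6·(cos(117.9°) + j·sin(117.9°)) = -41.46 + j78.3 V
  V4 = 24·(cos(-45.0°) + j·sin(-45.0°)) = 16.97 - j16.97 V
Step 2 — Sum components: V_total = 87.12 + j168 V.
Step 3 — Convert to polar: |V_total| = 189.3 V, ∠V_total = 62.6°.

V_total = 189.3∠62.6° V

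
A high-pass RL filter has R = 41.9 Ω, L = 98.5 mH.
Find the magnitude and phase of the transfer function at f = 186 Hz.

Step 1 — Angular frequency: ω = 2π·186 = 1169 rad/s.
Step 2 — Transfer function: H(jω) = jωL/(R + jωL).
Step 3 — Numerator jωL = j·115.1; denominator R + jωL = 41.9 + j115.1.
Step 4 — H = 0.883 + j0.3214.
Step 5 — Magnitude: |H| = 0.9397 (-0.5 dB); phase: φ = 20.0°.

|H| = 0.9397 (-0.5 dB), φ = 20.0°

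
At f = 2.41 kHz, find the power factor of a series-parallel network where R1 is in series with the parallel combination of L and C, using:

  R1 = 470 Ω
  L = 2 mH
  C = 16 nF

Step 1 — Angular frequency: ω = 2π·f = 2π·2410 = 1.514e+04 rad/s.
Step 2 — Component impedances:
  R1: Z = R = 470 Ω
  L: Z = jωL = j·1.514e+04·0.002 = 0 + j30.28 Ω
  C: Z = 1/(jωC) = -j/(ω·C) = 0 - j4127 Ω
Step 3 — Parallel branch: L || C = 1/(1/L + 1/C) = 0 + j30.51 Ω.
Step 4 — Series with R1: Z_total = R1 + (L || C) = 470 + j30.51 Ω = 471∠3.7° Ω.
Step 5 — Power factor: PF = cos(φ) = Re(Z)/|Z| = 470/471 = 0.9979.
Step 6 — Type: Im(Z) = 30.51 ⇒ lagging (phase φ = 3.7°).

PF = 0.9979 (lagging, φ = 3.7°)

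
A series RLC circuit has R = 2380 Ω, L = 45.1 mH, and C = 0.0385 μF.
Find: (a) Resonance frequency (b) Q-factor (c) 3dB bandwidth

Step 1 — Resonance: ω₀ = 1/√(LC) = 1/√(0.0451·3.85e-08) = 2.4e+04 rad/s.
Step 2 — f₀ = ω₀/(2π) = 3819 Hz.
Step 3 — Series Q: Q = ω₀L/R = 2.4e+04·0.0451/2380 = 0.4548.
Step 4 — Bandwidth: Δω = ω₀/Q = 5.277e+04 rad/s; BW = Δω/(2π) = 8399 Hz.

(a) f₀ = 3819 Hz  (b) Q = 0.4548  (c) BW = 8399 Hz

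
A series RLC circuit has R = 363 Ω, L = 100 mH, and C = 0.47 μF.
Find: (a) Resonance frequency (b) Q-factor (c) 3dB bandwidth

Step 1 — Resonance condition Im(Z)=0 gives ω₀ = 1/√(LC).
Step 2 — ω₀ = 1/√(0.1·4.7e-07) = 4613 rad/s.
Step 3 — f₀ = ω₀/(2π) = 734.1 Hz.
Step 4 — Series Q: Q = ω₀L/R = 4613·0.1/363 = 1.271.
Step 5 — 3dB bandwidth: Δω = ω₀/Q = 3630 rad/s; BW = Δω/(2π) = 577.7 Hz.

(a) f₀ = 734.1 Hz  (b) Q = 1.271  (c) BW = 577.7 Hz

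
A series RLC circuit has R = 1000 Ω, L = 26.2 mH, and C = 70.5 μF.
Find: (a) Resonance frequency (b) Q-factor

Step 1 — Resonance condition Im(Z)=0 gives ω₀ = 1/√(LC).
Step 2 — ω₀ = 1/√(0.0262·7.05e-05) = 735.8 rad/s.
Step 3 — f₀ = ω₀/(2π) = 117.1 Hz.
Step 4 — Series Q: Q = ω₀L/R = 735.8·0.0262/1000 = 0.01928.

(a) f₀ = 117.1 Hz  (b) Q = 0.01928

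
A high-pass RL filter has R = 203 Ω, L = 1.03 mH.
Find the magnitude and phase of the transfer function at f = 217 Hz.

Step 1 — Angular frequency: ω = 2π·217 = 1363 rad/s.
Step 2 — Transfer function: H(jω) = jωL/(R + jωL).
Step 3 — Numerator jωL = j·1.404; denominator R + jωL = 203 + j1.404.
Step 4 — H = 4.786e-05 + j0.006918.
Step 5 — Magnitude: |H| = 0.006918 (-43.2 dB); phase: φ = 89.6°.

|H| = 0.006918 (-43.2 dB), φ = 89.6°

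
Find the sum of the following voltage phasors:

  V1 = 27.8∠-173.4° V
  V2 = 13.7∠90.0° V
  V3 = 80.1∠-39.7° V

Step 1 — Convert each phasor to rectangular form:
  V1 = 27.8·(cos(-173.4°) + j·sin(-173.4°)) = -27.62 - j3.195 V
  V2 = 13.7·(cos(90.0°) + j·sin(90.0°)) = 0 + j13.7 V
  V3 = 80.1·(cos(-39.7°) + j·sin(-39.7°)) = 61.63 - j51.17 V
Step 2 — Sum components: V_total = 34.01 - j40.66 V.
Step 3 — Convert to polar: |V_total| = 53.01 V, ∠V_total = -50.1°.

V_total = 53.01∠-50.1° V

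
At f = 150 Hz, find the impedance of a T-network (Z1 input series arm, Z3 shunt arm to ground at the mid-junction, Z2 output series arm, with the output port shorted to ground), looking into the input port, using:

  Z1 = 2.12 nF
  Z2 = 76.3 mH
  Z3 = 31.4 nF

Step 1 — Angular frequency: ω = 2π·f = 2π·150 = 942.5 rad/s.
Step 2 — Component impedances:
  Z1: Z = 1/(jωC) = -j/(ω·C) = 0 - j5.005e+05 Ω
  Z2: Z = jωL = j·942.5·0.0763 = 0 + j71.91 Ω
  Z3: Z = 1/(jωC) = -j/(ω·C) = 0 - j3.379e+04 Ω
Step 3 — With the output port shorted to ground, the output series arm Z2 runs from the junction to ground; the shunt arm Z3 also runs from the junction to ground. They appear in parallel: Z3 || Z2 = 0 + j72.06 Ω.
Step 4 — Series with input arm Z1: Z_in = Z1 + (Z3 || Z2) = 0 - j5.004e+05 Ω = 5.004e+05∠-90.0° Ω.

Z = 0 - j5.004e+05 Ω = 5.004e+05∠-90.0° Ω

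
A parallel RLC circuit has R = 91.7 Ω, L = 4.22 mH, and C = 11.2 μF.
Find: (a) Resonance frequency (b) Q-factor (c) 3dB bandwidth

Step 1 — Resonance: ω₀ = 1/√(LC) = 1/√(0.00422·1.12e-05) = 4600 rad/s.
Step 2 — f₀ = ω₀/(2π) = 732.1 Hz.
Step 3 — Parallel Q: Q = R/(ω₀L) = 91.7/(4600·0.00422) = 4.724.
Step 4 — Bandwidth: Δω = ω₀/Q = 973.7 rad/s; BW = Δω/(2π) = 155 Hz.

(a) f₀ = 732.1 Hz  (b) Q = 4.724  (c) BW = 155 Hz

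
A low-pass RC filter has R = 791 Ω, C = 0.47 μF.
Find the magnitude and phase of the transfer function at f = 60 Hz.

Step 1 — Angular frequency: ω = 2π·60 = 377 rad/s.
Step 2 — Transfer function: H(jω) = 1/(1 + jωRC).
Step 3 — Denominator: 1 + jωRC = 1 + j·377·791·4.7e-07 = 1 + j0.1402.
Step 4 — H = 0.9807 - j0.1375.
Step 5 — Magnitude: |H| = 0.9903 (-0.1 dB); phase: φ = -8.0°.

|H| = 0.9903 (-0.1 dB), φ = -8.0°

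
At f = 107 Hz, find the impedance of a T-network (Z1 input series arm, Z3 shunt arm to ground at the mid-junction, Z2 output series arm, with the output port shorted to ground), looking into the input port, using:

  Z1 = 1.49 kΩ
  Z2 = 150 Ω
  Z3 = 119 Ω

Step 1 — Angular frequency: ω = 2π·f = 2π·107 = 672.3 rad/s.
Step 2 — Component impedances:
  Z1: Z = R = 1490 Ω
  Z2: Z = R = 150 Ω
  Z3: Z = R = 119 Ω
Step 3 — With the output port shorted to ground, the output series arm Z2 runs from the junction to ground; the shunt arm Z3 also runs from the junction to ground. They appear in parallel: Z3 || Z2 = 66.36 Ω.
Step 4 — Series with input arm Z1: Z_in = Z1 + (Z3 || Z2) = 1556 Ω = 1556∠0.0° Ω.

Z = 1556 Ω = 1556∠0.0° Ω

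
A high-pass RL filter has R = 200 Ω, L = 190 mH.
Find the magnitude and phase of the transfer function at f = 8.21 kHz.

Step 1 — Angular frequency: ω = 2π·8210 = 5.158e+04 rad/s.
Step 2 — Transfer function: H(jω) = jωL/(R + jωL).
Step 3 — Numerator jωL = j·9801; denominator R + jωL = 200 + j9801.
Step 4 — H = 0.9996 + j0.0204.
Step 5 — Magnitude: |H| = 0.9998 (-0.0 dB); phase: φ = 1.2°.

|H| = 0.9998 (-0.0 dB), φ = 1.2°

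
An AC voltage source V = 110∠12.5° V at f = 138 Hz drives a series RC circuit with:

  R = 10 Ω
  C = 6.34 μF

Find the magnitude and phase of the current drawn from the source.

Step 1 — Angular frequency: ω = 2π·f = 2π·138 = 867.1 rad/s.
Step 2 — Component impedances:
  R: Z = R = 10 Ω
  C: Z = 1/(jωC) = -j/(ω·C) = 0 - j181.9 Ω
Step 3 — Series combination: Z_total = R + C = 10 - j181.9 Ω = 182.2∠-86.9° Ω.
Step 4 — Source phasor: V = 110∠12.5° V = 107.4 + j23.81 V.
Step 5 — Ohm's law: I = V / Z_total = (107.4 + j23.81) / (10 - j181.9) = -0.09813 + j0.5958 A.
Step 6 — Convert to polar: |I| = 0.6038 A, ∠I = 99.4°.

I = 0.6038∠99.4° A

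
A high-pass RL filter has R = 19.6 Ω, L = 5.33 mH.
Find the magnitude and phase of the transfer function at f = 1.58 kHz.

Step 1 — Angular frequency: ω = 2π·1580 = 9927 rad/s.
Step 2 — Transfer function: H(jω) = jωL/(R + jωL).
Step 3 — Numerator jωL = j·52.91; denominator R + jωL = 19.6 + j52.91.
Step 4 — H = 0.8793 + j0.3257.
Step 5 — Magnitude: |H| = 0.9377 (-0.6 dB); phase: φ = 20.3°.

|H| = 0.9377 (-0.6 dB), φ = 20.3°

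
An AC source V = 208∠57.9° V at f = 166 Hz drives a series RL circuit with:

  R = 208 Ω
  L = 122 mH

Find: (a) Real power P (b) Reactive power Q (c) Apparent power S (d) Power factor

Step 1 — Angular frequency: ω = 2π·f = 2π·166 = 1043 rad/s.
Step 2 — Component impedances:
  R: Z = R = 208 Ω
  L: Z = jωL = j·1043·0.122 = 0 + j127.2 Ω
Step 3 — Series combination: Z_total = R + L = 208 + j127.2 Ω = 243.8∠31.5° Ω.
Step 4 — Source phasor: V = 208∠57.9° V = 110.5 + j176.2 V.
Step 5 — Current: I = V / Z = 0.7638 + j0.3799 A = 0.853∠26.4° A.
Step 6 — Complex power: S = V·I* = 151.4 + j92.59 VA.
Step 7 — Real power: P = Re(S) = 151.4 W.
Step 8 — Reactive power: Q = Im(S) = 92.59 VAR.
Step 9 — Apparent power: |S| = 177.4 VA.
Step 10 — Power factor: PF = P/|S| = 0.853 (lagging).

(a) P = 151.4 W  (b) Q = 92.59 VAR  (c) S = 177.4 VA  (d) PF = 0.853 (lagging)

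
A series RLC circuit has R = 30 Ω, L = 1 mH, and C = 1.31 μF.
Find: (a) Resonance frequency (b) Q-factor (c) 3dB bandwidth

Step 1 — Resonance: ω₀ = 1/√(LC) = 1/√(0.001·1.31e-06) = 2.763e+04 rad/s.
Step 2 — f₀ = ω₀/(2π) = 4397 Hz.
Step 3 — Series Q: Q = ω₀L/R = 2.763e+04·0.001/30 = 0.921.
Step 4 — Bandwidth: Δω = ω₀/Q = 3e+04 rad/s; BW = Δω/(2π) = 4775 Hz.

(a) f₀ = 4397 Hz  (b) Q = 0.921  (c) BW = 4775 Hz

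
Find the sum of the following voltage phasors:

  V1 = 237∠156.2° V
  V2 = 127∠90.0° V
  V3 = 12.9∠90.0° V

Step 1 — Convert each phasor to rectangular form:
  V1 = 237·(cos(156.2°) + j·sin(156.2°)) = -216.8 + j95.64 V
  V2 = 127·(cos(90.0°) + j·sin(90.0°)) = 0 + j127 V
  V3 = 12.9·(cos(90.0°) + j·sin(90.0°)) = 0 + j12.9 V
Step 2 — Sum components: V_total = -216.8 + j235.5 V.
Step 3 — Convert to polar: |V_total| = 320.2 V, ∠V_total = 132.6°.

V_total = 320.2∠132.6° V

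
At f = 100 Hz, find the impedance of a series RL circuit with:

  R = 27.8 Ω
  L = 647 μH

Step 1 — Angular frequency: ω = 2π·f = 2π·100 = 628.3 rad/s.
Step 2 — Component impedances:
  R: Z = R = 27.8 Ω
  L: Z = jωL = j·628.3·0.000647 = 0 + j0.4065 Ω
Step 3 — Series combination: Z_total = R + L = 27.8 + j0.4065 Ω = 27.8∠0.8° Ω.

Z = 27.8 + j0.4065 Ω = 27.8∠0.8° Ω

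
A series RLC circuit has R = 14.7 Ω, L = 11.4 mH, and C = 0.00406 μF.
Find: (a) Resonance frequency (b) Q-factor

Step 1 — Resonance condition Im(Z)=0 gives ω₀ = 1/√(LC).
Step 2 — ω₀ = 1/√(0.0114·4.06e-09) = 1.47e+05 rad/s.
Step 3 — f₀ = ω₀/(2π) = 2.339e+04 Hz.
Step 4 — Series Q: Q = ω₀L/R = 1.47e+05·0.0114/14.7 = 114.

(a) f₀ = 2.339e+04 Hz  (b) Q = 114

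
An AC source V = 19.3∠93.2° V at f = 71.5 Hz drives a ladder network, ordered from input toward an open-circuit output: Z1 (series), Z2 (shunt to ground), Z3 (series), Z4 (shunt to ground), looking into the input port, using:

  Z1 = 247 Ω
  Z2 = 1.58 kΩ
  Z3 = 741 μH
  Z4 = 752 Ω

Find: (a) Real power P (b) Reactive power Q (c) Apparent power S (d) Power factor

Step 1 — Angular frequency: ω = 2π·f = 2π·71.5 = 449.2 rad/s.
Step 2 — Component impedances:
  Z1: Z = R = 247 Ω
  Z2: Z = R = 1580 Ω
  Z3: Z = jωL = j·449.2·0.000741 = 0 + j0.3329 Ω
  Z4: Z = R = 752 Ω
Step 3 — Ladder network (open output): work backward from the far end, alternating series and parallel combinations. Z_in = 756.5 + j0.1528 Ω = 756.5∠0.0° Ω.
Step 4 — Source phasor: V = 19.3∠93.2° V = -1.077 + j19.27 V.
Step 5 — Current: I = V / Z = -0.001419 + j0.02547 A = 0.02551∠93.2° A.
Step 6 — Complex power: S = V·I* = 0.4924 + j9.946e-05 VA.
Step 7 — Real power: P = Re(S) = 0.4924 W.
Step 8 — Reactive power: Q = Im(S) = 9.946e-05 VAR.
Step 9 — Apparent power: |S| = 0.4924 VA.
Step 10 — Power factor: PF = P/|S| = 1 (lagging).

(a) P = 0.4924 W  (b) Q = 9.946e-05 VAR  (c) S = 0.4924 VA  (d) PF = 1 (lagging)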